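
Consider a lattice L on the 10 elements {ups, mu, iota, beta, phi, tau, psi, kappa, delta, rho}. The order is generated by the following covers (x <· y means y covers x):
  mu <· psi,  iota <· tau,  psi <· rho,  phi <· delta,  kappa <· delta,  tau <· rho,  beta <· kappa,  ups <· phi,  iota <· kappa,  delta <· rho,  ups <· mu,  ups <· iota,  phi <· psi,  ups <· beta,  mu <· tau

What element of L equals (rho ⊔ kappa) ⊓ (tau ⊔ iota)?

rho ∨ kappa = rho
tau ∨ iota = tau
rho ∧ tau = tau

tau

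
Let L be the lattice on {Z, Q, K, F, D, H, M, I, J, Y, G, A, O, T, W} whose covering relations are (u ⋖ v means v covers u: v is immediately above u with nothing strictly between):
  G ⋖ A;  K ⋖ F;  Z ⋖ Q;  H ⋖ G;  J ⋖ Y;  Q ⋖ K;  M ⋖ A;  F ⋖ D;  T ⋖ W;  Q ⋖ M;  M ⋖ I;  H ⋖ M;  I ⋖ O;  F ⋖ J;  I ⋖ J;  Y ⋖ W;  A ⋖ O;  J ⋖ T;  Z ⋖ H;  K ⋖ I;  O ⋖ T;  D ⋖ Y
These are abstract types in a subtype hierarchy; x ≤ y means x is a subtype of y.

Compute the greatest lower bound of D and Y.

D

Common lower bounds of {D, Y}: D, F, K, Q, Z.
The greatest among these is D.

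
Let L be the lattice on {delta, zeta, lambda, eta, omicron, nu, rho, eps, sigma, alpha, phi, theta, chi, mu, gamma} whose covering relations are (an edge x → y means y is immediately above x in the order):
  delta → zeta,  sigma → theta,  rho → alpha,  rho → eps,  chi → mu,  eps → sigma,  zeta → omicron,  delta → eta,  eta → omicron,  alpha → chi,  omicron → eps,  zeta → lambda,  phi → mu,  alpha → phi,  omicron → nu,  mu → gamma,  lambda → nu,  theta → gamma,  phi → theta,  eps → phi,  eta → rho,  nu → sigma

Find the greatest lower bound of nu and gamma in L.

Common lower bounds of {nu, gamma}: delta, eta, lambda, nu, omicron, zeta.
The greatest among these is nu.

nu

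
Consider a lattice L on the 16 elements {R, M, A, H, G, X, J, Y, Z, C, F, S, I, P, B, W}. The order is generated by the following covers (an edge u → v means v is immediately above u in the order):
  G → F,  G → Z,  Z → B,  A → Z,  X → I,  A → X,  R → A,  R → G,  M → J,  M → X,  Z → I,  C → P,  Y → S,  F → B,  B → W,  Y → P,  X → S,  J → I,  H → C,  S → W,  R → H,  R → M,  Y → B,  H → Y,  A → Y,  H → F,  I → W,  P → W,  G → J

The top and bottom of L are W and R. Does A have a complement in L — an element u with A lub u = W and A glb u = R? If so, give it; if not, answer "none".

none

For every candidate u, either A ∨ u ≠ W or A ∧ u ≠ R; no complement exists.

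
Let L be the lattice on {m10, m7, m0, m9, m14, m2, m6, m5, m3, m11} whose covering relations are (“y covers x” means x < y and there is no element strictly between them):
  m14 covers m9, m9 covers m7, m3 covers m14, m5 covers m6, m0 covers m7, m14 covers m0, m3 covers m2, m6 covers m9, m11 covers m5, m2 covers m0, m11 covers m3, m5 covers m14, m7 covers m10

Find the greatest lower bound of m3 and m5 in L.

m14

Common lower bounds of {m3, m5}: m0, m10, m14, m7, m9.
The greatest among these is m14.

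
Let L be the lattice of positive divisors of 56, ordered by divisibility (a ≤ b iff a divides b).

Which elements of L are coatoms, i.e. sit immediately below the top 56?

28, 8

The coatoms are exactly the elements covered by 56: 28, 8.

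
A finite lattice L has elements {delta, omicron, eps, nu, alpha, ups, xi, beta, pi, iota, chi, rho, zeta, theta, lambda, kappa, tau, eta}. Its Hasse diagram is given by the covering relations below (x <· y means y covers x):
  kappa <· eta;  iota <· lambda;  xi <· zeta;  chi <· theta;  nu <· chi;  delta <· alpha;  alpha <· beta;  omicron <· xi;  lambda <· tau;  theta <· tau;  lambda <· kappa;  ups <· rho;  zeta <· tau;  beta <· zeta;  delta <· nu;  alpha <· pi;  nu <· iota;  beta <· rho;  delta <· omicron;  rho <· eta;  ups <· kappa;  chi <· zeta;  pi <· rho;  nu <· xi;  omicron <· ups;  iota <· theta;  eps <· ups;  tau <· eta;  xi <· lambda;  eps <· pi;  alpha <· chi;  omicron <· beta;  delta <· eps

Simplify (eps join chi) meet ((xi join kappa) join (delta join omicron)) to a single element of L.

eps ∨ chi = eta
xi ∨ kappa = kappa
delta ∨ omicron = omicron
kappa ∨ omicron = kappa
eta ∧ kappa = kappa

kappa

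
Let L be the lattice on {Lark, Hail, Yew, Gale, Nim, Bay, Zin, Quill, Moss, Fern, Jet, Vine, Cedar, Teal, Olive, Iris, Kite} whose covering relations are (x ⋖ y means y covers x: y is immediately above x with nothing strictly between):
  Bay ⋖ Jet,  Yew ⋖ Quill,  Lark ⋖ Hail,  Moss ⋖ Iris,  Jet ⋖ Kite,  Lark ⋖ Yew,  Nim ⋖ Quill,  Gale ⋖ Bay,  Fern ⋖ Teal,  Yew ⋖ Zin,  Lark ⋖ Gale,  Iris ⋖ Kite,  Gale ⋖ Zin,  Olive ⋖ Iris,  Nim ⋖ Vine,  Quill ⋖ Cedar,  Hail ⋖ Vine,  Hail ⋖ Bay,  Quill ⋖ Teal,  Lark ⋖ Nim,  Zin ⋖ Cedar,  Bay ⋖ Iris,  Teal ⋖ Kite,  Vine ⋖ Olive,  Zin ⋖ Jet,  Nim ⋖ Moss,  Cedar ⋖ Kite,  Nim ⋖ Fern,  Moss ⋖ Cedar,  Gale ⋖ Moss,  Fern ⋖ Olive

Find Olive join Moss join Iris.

Iris

Common upper bounds of {Olive, Moss, Iris}: Iris, Kite.
The least among these is Iris.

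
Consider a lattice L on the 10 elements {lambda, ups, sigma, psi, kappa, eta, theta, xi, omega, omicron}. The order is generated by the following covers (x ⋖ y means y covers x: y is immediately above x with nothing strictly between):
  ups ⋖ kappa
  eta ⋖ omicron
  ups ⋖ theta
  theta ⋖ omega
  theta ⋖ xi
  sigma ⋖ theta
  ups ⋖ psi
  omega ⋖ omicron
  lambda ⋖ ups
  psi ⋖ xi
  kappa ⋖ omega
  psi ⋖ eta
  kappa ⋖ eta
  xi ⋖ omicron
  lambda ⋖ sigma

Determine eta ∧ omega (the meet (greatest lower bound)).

Common lower bounds of {eta, omega}: kappa, lambda, ups.
The greatest among these is kappa.

kappa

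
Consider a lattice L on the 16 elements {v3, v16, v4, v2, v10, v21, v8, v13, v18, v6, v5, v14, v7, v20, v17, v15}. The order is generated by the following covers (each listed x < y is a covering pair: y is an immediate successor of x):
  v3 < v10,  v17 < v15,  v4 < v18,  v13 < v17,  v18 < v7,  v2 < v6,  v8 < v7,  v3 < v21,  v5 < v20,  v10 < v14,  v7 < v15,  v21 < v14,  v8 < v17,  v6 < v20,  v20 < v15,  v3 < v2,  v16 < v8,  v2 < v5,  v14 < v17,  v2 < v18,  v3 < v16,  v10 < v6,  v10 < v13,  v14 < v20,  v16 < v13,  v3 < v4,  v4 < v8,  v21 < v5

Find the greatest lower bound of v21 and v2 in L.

Common lower bounds of {v21, v2}: v3.
The greatest among these is v3.

v3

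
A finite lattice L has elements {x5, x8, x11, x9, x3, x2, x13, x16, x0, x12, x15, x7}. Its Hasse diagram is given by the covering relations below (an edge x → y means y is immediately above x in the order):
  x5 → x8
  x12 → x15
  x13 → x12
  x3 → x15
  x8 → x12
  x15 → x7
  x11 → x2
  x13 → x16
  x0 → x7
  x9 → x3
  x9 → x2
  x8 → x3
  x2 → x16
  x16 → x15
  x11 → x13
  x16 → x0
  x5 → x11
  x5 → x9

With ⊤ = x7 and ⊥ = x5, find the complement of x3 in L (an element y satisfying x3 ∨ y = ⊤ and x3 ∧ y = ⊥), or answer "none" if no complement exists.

For every candidate y, either x3 ∨ y ≠ x7 or x3 ∧ y ≠ x5; no complement exists.

none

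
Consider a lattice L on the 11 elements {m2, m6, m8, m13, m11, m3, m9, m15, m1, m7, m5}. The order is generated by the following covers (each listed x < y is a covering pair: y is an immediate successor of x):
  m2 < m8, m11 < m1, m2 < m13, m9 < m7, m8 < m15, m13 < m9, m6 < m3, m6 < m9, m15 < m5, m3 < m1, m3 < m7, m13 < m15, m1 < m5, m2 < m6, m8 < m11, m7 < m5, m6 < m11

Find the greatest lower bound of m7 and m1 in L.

Common lower bounds of {m7, m1}: m2, m3, m6.
The greatest among these is m3.

m3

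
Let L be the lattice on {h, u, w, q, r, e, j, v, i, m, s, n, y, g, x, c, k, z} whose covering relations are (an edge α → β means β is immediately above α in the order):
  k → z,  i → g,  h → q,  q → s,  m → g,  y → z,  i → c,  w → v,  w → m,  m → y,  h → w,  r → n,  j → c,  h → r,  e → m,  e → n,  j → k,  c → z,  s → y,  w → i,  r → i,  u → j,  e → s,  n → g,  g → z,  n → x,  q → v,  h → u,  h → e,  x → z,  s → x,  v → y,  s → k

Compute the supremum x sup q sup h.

Common upper bounds of {x, q, h}: x, z.
The least among these is x.

x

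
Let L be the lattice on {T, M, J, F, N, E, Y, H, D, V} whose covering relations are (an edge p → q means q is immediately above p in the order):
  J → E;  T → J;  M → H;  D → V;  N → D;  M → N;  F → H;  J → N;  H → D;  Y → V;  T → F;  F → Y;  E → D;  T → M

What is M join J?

N

Common upper bounds of {M, J}: D, N, V.
The least among these is N.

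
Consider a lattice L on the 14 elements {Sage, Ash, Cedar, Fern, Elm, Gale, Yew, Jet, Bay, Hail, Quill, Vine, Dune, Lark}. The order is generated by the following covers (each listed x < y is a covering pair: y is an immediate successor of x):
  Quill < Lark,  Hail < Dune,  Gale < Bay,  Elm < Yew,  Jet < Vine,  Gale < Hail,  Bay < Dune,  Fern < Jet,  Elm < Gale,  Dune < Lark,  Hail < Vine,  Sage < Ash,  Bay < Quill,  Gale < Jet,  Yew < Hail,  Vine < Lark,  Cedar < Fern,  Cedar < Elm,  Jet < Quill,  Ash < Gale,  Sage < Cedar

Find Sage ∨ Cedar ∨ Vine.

Common upper bounds of {Sage, Cedar, Vine}: Lark, Vine.
The least among these is Vine.

Vine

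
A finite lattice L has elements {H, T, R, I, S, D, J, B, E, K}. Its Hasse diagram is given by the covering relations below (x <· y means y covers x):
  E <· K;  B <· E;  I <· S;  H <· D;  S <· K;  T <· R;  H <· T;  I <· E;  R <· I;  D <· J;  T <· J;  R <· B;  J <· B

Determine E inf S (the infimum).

Common lower bounds of {E, S}: H, I, R, T.
The greatest among these is I.

I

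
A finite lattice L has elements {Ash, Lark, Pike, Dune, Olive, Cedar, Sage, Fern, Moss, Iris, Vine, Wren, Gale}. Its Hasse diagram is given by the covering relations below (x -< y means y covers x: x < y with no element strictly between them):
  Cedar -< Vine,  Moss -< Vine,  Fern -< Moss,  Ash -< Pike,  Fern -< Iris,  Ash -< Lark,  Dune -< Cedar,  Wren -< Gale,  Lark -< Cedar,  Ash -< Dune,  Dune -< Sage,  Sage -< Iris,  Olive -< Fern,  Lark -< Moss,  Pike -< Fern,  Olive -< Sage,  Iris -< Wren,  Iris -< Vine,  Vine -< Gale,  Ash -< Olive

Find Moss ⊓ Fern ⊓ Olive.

Olive

Common lower bounds of {Moss, Fern, Olive}: Ash, Olive.
The greatest among these is Olive.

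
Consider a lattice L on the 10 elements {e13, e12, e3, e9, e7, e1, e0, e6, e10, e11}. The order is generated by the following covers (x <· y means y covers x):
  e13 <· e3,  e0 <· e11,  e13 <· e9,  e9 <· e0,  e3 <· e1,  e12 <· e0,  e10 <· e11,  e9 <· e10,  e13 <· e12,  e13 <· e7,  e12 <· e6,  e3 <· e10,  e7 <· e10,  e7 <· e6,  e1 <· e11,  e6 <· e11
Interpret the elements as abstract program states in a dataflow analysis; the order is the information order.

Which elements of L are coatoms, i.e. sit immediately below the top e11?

The coatoms are exactly the elements covered by e11: e0, e1, e10, e6.

e0, e1, e10, e6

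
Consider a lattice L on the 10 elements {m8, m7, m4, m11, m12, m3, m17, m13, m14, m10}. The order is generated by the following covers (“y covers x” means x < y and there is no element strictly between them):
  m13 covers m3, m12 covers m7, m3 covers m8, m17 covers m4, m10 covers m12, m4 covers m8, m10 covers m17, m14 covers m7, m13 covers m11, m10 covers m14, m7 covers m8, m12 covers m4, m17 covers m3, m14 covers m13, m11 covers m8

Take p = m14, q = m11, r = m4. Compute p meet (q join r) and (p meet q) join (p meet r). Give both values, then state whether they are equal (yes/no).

m14; m11; no

q join r = m10, so p meet (q join r) = m14 meet m10 = m14.
p meet q = m11 and p meet r = m8, so (p meet q) join (p meet r) = m11 join m8 = m11.
Equal: no.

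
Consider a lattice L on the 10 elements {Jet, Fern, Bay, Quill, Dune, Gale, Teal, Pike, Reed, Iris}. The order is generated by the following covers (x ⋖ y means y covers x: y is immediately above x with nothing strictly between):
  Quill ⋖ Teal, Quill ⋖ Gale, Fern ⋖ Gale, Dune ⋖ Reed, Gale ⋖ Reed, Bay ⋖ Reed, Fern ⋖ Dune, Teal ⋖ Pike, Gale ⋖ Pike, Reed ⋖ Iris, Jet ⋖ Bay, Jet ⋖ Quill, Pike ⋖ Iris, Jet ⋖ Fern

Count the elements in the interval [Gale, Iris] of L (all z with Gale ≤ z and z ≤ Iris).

4

The interval [Gale, Iris] = {Gale, Iris, Pike, Reed}, which has 4 elements.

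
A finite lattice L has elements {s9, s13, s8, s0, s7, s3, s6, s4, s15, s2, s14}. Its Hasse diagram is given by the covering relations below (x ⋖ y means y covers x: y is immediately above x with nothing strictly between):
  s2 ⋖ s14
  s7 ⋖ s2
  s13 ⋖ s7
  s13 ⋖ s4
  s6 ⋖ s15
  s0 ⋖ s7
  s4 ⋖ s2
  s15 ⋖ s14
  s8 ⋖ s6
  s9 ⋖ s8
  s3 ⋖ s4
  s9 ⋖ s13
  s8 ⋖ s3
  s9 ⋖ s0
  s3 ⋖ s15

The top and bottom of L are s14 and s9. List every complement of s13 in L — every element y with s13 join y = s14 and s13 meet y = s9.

s15, s6

Need y with s13 ∨ y = s14 and s13 ∧ y = s9.
Checking each element gives: s15, s6.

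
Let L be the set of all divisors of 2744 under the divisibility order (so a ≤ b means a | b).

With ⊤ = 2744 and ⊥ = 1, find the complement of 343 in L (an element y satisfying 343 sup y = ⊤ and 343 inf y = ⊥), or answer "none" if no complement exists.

Need y with 343 ∨ y = 2744 and 343 ∧ y = 1.
Checking each element gives: 8.

8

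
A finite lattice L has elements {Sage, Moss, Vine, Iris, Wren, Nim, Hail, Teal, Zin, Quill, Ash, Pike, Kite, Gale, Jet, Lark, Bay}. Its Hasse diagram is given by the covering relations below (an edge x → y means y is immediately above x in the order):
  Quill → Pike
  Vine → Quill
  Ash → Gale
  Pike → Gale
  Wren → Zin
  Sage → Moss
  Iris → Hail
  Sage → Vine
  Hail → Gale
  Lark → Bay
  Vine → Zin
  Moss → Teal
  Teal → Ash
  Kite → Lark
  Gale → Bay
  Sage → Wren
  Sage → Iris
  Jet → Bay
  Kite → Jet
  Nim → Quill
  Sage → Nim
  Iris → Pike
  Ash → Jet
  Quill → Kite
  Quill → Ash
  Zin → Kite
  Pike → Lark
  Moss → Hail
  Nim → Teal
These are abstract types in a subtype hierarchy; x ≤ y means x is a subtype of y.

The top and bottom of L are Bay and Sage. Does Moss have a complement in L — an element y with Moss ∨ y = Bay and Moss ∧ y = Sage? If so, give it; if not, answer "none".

Need y with Moss ∨ y = Bay and Moss ∧ y = Sage.
Checking each element gives: Lark.

Lark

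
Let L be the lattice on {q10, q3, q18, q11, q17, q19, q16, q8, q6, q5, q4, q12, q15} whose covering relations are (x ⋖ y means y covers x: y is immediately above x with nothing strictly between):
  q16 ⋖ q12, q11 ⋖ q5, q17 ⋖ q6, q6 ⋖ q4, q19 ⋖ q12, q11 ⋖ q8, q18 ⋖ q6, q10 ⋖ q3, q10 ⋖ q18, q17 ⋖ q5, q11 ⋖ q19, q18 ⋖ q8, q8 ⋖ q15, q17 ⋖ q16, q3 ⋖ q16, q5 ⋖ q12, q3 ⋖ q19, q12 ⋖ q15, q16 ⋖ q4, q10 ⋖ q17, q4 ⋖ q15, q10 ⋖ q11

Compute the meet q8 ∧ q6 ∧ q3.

q10

Common lower bounds of {q8, q6, q3}: q10.
The greatest among these is q10.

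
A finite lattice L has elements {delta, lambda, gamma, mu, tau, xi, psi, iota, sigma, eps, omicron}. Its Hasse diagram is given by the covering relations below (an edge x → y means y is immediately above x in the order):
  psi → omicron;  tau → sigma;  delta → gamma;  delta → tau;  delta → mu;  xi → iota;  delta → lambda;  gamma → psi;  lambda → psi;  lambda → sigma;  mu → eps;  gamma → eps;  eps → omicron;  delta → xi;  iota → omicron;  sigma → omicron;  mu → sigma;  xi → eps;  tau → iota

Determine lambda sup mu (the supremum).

sigma

Common upper bounds of {lambda, mu}: omicron, sigma.
The least among these is sigma.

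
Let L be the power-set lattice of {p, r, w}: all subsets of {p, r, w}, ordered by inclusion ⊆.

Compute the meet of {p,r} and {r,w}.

Under ⊆, meet is intersection: {p,r} ∩ {r,w} = {r}.

{r}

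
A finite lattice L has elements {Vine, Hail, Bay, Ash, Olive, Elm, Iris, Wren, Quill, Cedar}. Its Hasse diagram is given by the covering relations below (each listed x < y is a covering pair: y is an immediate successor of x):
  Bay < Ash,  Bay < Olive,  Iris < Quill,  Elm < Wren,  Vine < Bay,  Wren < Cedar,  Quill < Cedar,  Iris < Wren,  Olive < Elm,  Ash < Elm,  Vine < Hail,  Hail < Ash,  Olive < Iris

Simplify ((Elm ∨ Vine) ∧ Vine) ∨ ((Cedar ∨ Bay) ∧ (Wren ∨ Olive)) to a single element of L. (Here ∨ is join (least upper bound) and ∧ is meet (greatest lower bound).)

Elm ∨ Vine = Elm
Elm ∧ Vine = Vine
Cedar ∨ Bay = Cedar
Wren ∨ Olive = Wren
Cedar ∧ Wren = Wren
Vine ∨ Wren = Wren

Wren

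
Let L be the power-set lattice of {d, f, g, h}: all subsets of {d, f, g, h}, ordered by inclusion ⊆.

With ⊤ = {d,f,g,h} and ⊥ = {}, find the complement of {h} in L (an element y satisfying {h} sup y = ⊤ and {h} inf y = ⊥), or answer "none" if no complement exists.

Need y with {h} ∨ y = {d,f,g,h} and {h} ∧ y = {}.
Checking each element gives: {d,f,g}.

{d,f,g}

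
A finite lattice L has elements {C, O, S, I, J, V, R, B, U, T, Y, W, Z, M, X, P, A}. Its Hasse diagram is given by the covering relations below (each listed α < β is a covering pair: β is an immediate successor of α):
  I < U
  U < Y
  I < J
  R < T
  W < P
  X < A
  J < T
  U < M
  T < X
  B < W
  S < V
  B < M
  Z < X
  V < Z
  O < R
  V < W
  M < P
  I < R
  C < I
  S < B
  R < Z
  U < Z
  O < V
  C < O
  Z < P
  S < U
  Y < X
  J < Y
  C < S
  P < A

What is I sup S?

Common upper bounds of {I, S}: A, M, P, U, X, Y, Z.
The least among these is U.

U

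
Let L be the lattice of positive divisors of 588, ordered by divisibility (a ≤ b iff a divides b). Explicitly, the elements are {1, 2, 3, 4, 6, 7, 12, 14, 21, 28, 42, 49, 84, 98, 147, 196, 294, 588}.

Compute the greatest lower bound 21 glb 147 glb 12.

3

In the divisibility order, the meet is the greatest common divisor: gcd(21, 147, 12) = 3.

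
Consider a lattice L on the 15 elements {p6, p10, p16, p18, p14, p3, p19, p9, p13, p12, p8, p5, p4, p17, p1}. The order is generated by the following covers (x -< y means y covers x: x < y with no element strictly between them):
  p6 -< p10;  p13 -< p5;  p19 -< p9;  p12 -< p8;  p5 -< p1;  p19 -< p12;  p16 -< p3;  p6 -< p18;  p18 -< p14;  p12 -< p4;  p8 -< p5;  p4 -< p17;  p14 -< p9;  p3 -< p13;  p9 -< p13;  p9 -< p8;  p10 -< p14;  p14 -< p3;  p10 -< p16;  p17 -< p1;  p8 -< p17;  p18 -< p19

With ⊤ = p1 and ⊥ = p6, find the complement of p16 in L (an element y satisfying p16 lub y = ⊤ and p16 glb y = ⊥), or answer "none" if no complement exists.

p4

Need y with p16 ∨ y = p1 and p16 ∧ y = p6.
Checking each element gives: p4.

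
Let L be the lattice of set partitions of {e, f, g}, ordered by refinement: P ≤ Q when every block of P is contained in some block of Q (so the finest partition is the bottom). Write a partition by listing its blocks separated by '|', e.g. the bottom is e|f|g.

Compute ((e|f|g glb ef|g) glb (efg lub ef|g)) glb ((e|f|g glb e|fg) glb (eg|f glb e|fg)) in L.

e|f|g

e|f|g ∧ ef|g = e|f|g
efg ∨ ef|g = efg
e|f|g ∧ efg = e|f|g
e|f|g ∧ e|fg = e|f|g
eg|f ∧ e|fg = e|f|g
e|f|g ∧ e|f|g = e|f|g
e|f|g ∧ e|f|g = e|f|g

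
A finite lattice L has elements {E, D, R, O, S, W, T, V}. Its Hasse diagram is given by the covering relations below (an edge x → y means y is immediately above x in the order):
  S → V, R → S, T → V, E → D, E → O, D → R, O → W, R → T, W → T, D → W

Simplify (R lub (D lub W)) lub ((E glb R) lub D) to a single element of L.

T

D ∨ W = W
R ∨ W = T
E ∧ R = E
E ∨ D = D
T ∨ D = T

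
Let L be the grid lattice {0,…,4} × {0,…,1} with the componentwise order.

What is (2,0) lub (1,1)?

(2,1)

Common upper bounds of {(2,0), (1,1)}: (2,1), (3,1), (4,1).
The least among these is (2,1).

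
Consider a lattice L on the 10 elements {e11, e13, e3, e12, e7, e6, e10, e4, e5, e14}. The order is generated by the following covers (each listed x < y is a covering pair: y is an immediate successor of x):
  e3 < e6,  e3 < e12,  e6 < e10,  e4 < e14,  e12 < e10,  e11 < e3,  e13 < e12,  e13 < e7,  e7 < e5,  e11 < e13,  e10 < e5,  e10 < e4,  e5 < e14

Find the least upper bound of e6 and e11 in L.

Common upper bounds of {e6, e11}: e10, e14, e4, e5, e6.
The least among these is e6.

e6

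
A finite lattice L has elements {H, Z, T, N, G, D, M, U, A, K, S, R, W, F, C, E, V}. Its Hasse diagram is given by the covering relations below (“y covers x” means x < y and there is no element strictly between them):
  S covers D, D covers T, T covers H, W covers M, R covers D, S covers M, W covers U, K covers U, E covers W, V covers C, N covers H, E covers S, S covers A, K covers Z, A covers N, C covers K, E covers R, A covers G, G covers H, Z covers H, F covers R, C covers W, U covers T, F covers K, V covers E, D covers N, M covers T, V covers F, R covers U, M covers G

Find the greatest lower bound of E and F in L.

Common lower bounds of {E, F}: D, H, N, R, T, U.
The greatest among these is R.

R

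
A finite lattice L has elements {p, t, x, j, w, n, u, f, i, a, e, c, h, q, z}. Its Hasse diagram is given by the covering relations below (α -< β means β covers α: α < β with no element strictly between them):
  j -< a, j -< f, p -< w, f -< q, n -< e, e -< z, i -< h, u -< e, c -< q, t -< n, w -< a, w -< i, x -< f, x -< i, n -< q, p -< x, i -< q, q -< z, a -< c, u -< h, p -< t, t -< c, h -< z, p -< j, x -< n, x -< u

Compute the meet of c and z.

c

Common lower bounds of {c, z}: a, c, j, p, t, w.
The greatest among these is c.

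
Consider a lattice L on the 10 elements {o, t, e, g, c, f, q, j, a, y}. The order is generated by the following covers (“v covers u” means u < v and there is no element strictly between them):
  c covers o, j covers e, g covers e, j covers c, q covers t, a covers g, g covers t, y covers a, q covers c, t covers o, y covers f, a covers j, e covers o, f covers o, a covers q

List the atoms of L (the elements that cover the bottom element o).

c, e, f, t

The atoms are exactly the elements that cover o: c, e, f, t.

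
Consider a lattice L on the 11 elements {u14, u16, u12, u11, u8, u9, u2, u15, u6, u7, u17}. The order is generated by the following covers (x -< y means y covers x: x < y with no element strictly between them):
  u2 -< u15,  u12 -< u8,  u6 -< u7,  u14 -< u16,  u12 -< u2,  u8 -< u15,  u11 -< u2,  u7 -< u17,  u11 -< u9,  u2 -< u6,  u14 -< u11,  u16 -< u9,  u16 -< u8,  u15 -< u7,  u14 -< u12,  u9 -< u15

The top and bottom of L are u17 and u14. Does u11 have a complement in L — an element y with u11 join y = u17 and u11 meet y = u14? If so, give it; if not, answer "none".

For every candidate y, either u11 ∨ y ≠ u17 or u11 ∧ y ≠ u14; no complement exists.

none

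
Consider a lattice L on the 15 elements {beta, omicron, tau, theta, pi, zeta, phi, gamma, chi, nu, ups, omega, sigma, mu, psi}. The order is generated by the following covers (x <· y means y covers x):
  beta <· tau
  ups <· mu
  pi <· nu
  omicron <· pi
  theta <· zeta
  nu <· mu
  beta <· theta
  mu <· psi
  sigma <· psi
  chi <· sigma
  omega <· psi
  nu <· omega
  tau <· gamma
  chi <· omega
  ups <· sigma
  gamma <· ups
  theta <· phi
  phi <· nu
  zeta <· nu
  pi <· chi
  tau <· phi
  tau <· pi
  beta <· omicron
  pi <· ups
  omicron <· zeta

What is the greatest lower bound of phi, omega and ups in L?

Common lower bounds of {phi, omega, ups}: beta, tau.
The greatest among these is tau.

tau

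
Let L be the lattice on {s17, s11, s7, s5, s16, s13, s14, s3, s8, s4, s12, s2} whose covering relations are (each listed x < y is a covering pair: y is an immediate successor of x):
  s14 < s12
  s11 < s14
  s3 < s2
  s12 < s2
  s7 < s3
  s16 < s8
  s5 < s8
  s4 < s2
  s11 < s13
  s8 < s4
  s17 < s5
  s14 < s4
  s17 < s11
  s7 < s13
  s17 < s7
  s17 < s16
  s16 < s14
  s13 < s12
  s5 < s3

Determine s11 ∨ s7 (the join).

s13

Common upper bounds of {s11, s7}: s12, s13, s2.
The least among these is s13.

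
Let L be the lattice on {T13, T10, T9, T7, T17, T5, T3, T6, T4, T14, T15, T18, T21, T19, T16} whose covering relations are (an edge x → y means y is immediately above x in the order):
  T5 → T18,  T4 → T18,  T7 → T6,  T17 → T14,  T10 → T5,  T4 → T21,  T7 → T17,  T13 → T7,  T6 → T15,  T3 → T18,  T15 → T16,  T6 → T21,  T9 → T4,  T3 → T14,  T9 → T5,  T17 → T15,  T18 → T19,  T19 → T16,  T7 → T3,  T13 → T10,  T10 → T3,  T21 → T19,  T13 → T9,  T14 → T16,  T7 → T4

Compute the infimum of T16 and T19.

T19

Common lower bounds of {T16, T19}: T10, T13, T18, T19, T21, T3, T4, T5, T6, T7, T9.
The greatest among these is T19.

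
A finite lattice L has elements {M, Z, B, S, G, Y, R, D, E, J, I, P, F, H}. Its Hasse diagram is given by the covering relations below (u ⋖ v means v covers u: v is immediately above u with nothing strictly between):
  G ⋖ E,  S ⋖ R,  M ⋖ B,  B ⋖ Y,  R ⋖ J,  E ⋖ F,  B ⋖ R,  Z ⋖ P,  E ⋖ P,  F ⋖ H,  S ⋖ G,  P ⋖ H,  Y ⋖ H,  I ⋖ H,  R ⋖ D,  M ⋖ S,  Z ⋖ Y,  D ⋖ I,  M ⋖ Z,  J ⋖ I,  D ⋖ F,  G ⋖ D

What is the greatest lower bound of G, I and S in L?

Common lower bounds of {G, I, S}: M, S.
The greatest among these is S.

S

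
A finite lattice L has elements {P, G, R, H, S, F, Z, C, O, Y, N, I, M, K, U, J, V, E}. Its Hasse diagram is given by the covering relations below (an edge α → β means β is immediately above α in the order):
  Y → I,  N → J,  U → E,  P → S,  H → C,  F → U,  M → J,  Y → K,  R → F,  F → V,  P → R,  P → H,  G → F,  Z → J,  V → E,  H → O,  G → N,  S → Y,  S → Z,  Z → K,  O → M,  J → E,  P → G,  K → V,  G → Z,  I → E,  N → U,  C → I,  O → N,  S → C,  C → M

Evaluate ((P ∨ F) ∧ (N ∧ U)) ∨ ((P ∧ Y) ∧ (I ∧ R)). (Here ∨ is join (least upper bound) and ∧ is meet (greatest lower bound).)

P ∨ F = F
N ∧ U = N
F ∧ N = G
P ∧ Y = P
I ∧ R = P
P ∧ P = P
G ∨ P = G

G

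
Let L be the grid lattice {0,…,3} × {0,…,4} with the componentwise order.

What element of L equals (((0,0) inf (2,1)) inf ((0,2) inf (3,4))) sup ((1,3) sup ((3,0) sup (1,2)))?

(3,3)

(0,0) ∧ (2,1) = (0,0)
(0,2) ∧ (3,4) = (0,2)
(0,0) ∧ (0,2) = (0,0)
(3,0) ∨ (1,2) = (3,2)
(1,3) ∨ (3,2) = (3,3)
(0,0) ∨ (3,3) = (3,3)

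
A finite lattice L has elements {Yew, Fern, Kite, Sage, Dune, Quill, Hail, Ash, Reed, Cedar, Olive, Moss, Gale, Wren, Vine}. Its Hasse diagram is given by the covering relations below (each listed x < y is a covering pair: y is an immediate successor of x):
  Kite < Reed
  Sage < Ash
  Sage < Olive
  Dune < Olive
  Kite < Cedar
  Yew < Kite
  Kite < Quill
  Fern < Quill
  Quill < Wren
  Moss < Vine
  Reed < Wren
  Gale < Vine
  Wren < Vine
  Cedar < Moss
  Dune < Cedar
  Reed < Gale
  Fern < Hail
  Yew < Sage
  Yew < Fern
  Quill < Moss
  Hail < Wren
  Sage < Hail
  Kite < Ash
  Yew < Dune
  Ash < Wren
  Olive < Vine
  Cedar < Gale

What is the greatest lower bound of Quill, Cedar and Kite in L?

Common lower bounds of {Quill, Cedar, Kite}: Kite, Yew.
The greatest among these is Kite.

Kite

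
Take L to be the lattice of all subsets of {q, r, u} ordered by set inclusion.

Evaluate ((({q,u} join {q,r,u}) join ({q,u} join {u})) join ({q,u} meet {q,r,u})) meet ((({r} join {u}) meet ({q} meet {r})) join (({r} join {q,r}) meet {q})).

{q,u} ∨ {q,r,u} = {q,r,u}
{q,u} ∨ {u} = {q,u}
{q,r,u} ∨ {q,u} = {q,r,u}
{q,u} ∧ {q,r,u} = {q,u}
{q,r,u} ∨ {q,u} = {q,r,u}
{r} ∨ {u} = {r,u}
{q} ∧ {r} = {}
{r,u} ∧ {} = {}
{r} ∨ {q,r} = {q,r}
{q,r} ∧ {q} = {q}
{} ∨ {q} = {q}
{q,r,u} ∧ {q} = {q}

{q}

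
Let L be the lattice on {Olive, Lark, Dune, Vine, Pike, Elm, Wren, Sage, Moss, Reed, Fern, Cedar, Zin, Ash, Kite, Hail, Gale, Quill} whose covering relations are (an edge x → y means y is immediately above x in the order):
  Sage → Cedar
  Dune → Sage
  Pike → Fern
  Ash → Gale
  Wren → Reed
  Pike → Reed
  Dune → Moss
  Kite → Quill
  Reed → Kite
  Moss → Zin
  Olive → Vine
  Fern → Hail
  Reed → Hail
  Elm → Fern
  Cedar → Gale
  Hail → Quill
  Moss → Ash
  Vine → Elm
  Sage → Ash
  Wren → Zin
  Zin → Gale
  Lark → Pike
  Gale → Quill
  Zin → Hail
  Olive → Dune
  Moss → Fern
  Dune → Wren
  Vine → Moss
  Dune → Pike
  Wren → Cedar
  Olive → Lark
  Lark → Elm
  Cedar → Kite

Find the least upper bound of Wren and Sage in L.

Cedar

Common upper bounds of {Wren, Sage}: Cedar, Gale, Kite, Quill.
The least among these is Cedar.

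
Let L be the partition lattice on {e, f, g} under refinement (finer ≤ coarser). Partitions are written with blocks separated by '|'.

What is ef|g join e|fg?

efg

The join of ef|g and e|fg merges any blocks that overlap across the partitions, giving efg.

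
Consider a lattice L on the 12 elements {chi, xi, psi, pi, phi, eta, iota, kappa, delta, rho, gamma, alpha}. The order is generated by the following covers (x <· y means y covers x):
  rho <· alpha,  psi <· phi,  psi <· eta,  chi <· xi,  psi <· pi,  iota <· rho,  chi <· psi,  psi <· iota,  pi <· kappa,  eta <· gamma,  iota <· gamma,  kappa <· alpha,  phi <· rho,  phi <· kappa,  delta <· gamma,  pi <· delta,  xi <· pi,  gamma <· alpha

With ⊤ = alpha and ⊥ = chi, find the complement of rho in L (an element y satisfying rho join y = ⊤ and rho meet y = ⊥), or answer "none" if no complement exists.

xi

Need y with rho ∨ y = alpha and rho ∧ y = chi.
Checking each element gives: xi.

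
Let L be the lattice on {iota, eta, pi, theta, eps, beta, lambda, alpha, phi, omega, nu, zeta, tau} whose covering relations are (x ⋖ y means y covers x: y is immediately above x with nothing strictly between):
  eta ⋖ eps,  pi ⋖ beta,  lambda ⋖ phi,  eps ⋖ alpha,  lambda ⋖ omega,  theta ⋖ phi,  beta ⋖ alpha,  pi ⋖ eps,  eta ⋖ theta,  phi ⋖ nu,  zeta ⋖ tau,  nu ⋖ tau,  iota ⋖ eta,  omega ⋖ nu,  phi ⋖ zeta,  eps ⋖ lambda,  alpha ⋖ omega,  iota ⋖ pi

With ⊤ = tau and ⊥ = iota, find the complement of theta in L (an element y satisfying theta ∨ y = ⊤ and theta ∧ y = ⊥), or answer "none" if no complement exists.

none

For every candidate y, either theta ∨ y ≠ tau or theta ∧ y ≠ iota; no complement exists.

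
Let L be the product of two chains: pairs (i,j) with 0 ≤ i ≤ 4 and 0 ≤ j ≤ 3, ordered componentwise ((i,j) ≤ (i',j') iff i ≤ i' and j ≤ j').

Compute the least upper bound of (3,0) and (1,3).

(3,3)

In a product of chains, the join is componentwise max, giving (3,3).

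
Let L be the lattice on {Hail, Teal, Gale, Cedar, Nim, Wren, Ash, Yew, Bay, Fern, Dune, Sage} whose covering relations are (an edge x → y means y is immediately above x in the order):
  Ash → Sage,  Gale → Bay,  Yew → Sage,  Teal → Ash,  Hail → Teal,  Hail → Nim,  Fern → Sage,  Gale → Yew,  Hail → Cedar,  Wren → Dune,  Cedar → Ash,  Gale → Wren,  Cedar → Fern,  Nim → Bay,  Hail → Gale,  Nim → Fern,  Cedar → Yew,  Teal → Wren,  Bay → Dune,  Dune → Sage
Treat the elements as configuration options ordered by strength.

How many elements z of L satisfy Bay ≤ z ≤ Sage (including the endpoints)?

3

The interval [Bay, Sage] = {Bay, Dune, Sage}, which has 3 elements.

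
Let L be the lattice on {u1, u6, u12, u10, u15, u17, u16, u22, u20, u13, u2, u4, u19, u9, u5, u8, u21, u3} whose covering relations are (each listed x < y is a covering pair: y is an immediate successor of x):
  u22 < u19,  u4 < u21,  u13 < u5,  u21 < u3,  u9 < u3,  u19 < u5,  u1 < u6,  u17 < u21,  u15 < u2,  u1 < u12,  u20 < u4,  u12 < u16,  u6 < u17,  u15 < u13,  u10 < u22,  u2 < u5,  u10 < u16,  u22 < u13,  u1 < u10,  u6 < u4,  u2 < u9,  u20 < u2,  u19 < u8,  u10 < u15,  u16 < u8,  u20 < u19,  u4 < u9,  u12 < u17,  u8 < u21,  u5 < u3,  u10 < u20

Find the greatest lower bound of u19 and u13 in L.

Common lower bounds of {u19, u13}: u1, u10, u22.
The greatest among these is u22.

u22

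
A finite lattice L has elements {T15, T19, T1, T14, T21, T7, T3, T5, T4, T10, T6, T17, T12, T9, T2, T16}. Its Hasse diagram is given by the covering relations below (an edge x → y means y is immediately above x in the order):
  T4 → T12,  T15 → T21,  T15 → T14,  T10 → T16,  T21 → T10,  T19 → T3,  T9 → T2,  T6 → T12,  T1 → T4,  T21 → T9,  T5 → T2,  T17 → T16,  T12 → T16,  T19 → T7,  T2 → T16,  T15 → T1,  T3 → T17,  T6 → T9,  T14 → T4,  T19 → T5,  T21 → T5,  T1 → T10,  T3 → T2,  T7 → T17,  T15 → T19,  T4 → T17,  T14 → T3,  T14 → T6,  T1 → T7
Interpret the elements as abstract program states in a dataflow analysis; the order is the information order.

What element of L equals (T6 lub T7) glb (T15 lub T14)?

T14

T6 ∨ T7 = T16
T15 ∨ T14 = T14
T16 ∧ T14 = T14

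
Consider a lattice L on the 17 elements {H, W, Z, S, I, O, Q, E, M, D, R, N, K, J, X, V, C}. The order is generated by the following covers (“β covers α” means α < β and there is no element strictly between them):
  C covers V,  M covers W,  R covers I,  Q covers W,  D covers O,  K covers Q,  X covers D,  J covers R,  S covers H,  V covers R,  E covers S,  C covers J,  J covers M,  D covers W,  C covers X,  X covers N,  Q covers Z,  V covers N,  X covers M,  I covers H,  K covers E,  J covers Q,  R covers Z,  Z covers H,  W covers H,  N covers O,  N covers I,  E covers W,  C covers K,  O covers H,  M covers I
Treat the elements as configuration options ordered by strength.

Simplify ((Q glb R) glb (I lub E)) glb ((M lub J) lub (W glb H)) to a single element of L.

Q ∧ R = Z
I ∨ E = C
Z ∧ C = Z
M ∨ J = J
W ∧ H = H
J ∨ H = J
Z ∧ J = Z

Z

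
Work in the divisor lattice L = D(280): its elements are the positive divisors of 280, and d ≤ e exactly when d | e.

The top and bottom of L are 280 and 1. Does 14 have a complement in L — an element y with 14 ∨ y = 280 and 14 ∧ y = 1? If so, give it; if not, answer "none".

none

For every candidate y, either 14 ∨ y ≠ 280 or 14 ∧ y ≠ 1; no complement exists.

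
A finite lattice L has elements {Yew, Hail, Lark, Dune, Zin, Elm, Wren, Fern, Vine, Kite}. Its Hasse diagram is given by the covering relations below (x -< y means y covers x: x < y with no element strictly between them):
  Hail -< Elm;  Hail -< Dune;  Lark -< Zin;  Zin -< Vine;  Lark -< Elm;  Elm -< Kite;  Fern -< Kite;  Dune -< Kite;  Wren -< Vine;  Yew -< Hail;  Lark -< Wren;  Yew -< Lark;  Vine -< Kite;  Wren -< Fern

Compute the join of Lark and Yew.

Common upper bounds of {Lark, Yew}: Elm, Fern, Kite, Lark, Vine, Wren, Zin.
The least among these is Lark.

Lark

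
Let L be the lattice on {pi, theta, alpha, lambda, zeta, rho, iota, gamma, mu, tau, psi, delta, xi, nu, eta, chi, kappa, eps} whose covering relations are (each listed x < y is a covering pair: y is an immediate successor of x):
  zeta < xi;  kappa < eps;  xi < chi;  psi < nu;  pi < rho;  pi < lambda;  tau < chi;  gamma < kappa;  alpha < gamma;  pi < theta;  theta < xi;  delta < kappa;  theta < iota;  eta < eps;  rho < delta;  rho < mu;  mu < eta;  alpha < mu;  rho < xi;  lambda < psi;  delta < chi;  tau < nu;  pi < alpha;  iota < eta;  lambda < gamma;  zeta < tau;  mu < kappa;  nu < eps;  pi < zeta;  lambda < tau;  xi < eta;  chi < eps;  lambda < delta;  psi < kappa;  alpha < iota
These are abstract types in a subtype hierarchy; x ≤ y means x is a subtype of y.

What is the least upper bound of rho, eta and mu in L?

Common upper bounds of {rho, eta, mu}: eps, eta.
The least among these is eta.

eta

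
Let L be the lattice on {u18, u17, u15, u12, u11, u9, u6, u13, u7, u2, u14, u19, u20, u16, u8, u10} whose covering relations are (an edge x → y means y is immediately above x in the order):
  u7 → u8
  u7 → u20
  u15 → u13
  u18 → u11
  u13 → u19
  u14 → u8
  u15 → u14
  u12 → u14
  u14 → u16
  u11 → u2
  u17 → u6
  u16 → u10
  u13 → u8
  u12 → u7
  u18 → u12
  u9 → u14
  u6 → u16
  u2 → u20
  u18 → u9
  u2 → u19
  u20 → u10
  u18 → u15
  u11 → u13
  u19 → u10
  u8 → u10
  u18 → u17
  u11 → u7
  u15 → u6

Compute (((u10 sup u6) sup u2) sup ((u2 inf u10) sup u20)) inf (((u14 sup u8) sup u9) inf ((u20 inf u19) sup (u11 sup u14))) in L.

u8

u10 ∨ u6 = u10
u10 ∨ u2 = u10
u2 ∧ u10 = u2
u2 ∨ u20 = u20
u10 ∨ u20 = u10
u14 ∨ u8 = u8
u8 ∨ u9 = u8
u20 ∧ u19 = u2
u11 ∨ u14 = u8
u2 ∨ u8 = u10
u8 ∧ u10 = u8
u10 ∧ u8 = u8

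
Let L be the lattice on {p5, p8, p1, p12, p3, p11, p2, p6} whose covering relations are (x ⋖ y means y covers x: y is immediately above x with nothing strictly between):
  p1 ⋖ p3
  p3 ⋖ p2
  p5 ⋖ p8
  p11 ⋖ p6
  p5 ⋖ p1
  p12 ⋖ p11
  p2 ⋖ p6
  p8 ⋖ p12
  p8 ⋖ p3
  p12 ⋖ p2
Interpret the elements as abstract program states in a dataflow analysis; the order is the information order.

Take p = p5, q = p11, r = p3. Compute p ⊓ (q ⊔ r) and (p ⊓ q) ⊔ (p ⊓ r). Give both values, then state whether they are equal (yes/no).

p5; p5; yes

q ⊔ r = p6, so p ⊓ (q ⊔ r) = p5 ⊓ p6 = p5.
p ⊓ q = p5 and p ⊓ r = p5, so (p ⊓ q) ⊔ (p ⊓ r) = p5 ⊔ p5 = p5.
Equal: yes.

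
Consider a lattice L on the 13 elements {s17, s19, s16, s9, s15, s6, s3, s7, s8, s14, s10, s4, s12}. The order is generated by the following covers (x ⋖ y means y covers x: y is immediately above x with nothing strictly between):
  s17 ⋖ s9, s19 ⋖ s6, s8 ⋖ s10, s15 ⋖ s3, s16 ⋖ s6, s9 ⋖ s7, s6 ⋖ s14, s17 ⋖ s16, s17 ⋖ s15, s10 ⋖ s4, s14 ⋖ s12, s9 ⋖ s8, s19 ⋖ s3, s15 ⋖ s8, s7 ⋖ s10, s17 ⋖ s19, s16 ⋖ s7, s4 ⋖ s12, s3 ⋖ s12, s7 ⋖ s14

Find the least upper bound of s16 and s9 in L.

Common upper bounds of {s16, s9}: s10, s12, s14, s4, s7.
The least among these is s7.

s7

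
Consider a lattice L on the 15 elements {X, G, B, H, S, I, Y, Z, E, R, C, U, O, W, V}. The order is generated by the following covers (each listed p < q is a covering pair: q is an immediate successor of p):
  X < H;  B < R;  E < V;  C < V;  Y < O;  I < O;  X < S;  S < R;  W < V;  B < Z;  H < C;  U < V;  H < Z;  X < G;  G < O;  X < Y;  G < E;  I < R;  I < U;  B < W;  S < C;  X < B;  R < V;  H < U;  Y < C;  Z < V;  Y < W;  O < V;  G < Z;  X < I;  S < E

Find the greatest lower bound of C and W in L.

Y

Common lower bounds of {C, W}: X, Y.
The greatest among these is Y.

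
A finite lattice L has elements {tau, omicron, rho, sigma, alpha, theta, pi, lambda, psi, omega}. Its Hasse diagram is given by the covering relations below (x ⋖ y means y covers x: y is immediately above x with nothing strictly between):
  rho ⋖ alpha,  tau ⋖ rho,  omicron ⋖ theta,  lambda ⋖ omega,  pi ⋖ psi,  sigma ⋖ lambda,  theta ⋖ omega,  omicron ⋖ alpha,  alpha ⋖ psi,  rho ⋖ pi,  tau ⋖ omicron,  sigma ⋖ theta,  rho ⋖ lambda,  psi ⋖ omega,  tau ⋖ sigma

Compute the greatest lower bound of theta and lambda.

Common lower bounds of {theta, lambda}: sigma, tau.
The greatest among these is sigma.

sigma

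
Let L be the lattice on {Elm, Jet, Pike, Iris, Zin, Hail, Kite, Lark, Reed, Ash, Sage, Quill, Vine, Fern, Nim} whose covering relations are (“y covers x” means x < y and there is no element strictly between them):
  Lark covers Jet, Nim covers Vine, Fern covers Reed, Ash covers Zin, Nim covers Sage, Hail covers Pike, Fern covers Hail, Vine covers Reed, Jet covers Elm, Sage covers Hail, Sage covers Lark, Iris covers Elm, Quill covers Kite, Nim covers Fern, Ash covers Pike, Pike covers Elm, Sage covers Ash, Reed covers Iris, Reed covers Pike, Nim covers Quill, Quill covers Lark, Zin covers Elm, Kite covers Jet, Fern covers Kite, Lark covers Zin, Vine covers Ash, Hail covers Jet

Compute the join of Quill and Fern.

Common upper bounds of {Quill, Fern}: Nim.
The least among these is Nim.

Nim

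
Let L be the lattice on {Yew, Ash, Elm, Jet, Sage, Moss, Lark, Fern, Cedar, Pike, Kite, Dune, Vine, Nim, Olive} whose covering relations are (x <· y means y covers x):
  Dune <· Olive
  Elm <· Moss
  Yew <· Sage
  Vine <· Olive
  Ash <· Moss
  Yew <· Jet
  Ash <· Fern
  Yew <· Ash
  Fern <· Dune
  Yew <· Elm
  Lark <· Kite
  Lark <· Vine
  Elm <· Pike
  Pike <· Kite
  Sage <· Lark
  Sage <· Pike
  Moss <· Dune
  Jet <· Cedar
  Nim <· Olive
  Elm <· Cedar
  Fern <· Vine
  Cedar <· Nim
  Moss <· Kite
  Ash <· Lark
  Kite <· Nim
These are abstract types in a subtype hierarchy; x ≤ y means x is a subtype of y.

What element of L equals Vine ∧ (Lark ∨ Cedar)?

Lark

Lark ∨ Cedar = Nim
Vine ∧ Nim = Lark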